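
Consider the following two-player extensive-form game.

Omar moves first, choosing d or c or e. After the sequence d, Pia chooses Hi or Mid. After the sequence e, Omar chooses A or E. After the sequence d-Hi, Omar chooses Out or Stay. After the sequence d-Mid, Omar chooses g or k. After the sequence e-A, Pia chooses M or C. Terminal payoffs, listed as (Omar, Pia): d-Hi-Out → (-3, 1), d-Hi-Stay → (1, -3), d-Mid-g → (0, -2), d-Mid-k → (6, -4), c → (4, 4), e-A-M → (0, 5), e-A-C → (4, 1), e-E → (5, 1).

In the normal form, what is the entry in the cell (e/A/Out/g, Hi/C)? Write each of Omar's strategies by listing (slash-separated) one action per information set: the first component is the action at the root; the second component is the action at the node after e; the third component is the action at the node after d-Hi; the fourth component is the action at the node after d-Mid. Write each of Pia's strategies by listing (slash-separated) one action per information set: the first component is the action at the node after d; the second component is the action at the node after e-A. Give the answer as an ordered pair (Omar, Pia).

(4, 1)

Trace the play path from the root:
  Omar plays e
  Omar plays A at [e]
  Pia plays C at [e-A]
→ terminal payoff (4, 1).
(Omar's choice at the node after d-Hi is never reached on this path, so it doesn't affect the outcome.)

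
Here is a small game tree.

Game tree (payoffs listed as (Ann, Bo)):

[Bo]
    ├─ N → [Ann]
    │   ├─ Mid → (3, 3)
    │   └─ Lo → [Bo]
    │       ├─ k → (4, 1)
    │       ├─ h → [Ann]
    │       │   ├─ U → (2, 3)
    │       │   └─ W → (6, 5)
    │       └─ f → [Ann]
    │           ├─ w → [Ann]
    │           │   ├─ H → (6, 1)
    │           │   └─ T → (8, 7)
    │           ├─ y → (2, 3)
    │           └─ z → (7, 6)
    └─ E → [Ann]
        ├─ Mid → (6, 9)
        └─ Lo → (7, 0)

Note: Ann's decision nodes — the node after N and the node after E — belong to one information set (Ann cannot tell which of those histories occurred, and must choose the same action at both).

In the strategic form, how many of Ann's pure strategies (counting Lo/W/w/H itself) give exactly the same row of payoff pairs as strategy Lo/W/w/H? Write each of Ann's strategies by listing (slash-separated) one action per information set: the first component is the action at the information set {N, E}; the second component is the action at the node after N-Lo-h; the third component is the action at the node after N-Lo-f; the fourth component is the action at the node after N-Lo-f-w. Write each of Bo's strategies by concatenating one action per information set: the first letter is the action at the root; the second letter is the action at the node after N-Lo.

Row for Lo/W/w/H (columns Nk, Nh, Nf, Ek, Eh, Ef): (4,1) (6,5) (6,1) (7,0) (7,0) (7,0).
Every one of Ann's information sets is on the play path for some reply by Bo when Ann follows Lo/W/w/H.
Changing the action at any of them therefore changes at least one column, so only Lo/W/w/H itself gives this row.

1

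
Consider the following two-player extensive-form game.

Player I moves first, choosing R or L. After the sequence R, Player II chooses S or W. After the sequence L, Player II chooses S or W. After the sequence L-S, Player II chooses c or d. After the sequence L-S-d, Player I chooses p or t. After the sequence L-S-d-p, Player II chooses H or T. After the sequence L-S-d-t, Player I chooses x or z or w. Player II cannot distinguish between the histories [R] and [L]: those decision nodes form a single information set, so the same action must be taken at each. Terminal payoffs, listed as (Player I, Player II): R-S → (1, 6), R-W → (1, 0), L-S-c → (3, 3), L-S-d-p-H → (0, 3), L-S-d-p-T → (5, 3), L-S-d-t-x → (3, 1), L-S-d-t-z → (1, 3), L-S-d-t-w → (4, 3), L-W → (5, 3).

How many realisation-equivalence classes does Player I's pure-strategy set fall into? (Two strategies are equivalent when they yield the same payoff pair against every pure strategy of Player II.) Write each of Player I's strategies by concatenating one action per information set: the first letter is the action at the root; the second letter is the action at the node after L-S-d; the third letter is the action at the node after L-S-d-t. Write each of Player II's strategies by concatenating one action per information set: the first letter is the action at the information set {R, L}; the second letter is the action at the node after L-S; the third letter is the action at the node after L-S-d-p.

5

Player I has 12 pure strategies: Rpx, Rpz, Rpw, Rtx, Rtz, Rtw, Lpx, Lpz, Lpw, Ltx, Ltz, Ltw. Columns: ScH, ScT, SdH, SdT, WcH, WcT, WdH, WdT.
{Rpx, Rpz, Rpw, Rtx, Rtz, Rtw} → row (1,6) (1,6) (1,6) (1,6) (1,0) (1,0) (1,0) (1,0)
{Lpx, Lpz, Lpw} → row (3,3) (3,3) (0,3) (5,3) (5,3) (5,3) (5,3) (5,3)
{Ltx} → row (3,3) (3,3) (3,1) (3,1) (5,3) (5,3) (5,3) (5,3)
{Ltz} → row (3,3) (3,3) (1,3) (1,3) (5,3) (5,3) (5,3) (5,3)
{Ltw} → row (3,3) (3,3) (4,3) (4,3) (5,3) (5,3) (5,3) (5,3)
That's 5 distinct rows out of 12 strategies.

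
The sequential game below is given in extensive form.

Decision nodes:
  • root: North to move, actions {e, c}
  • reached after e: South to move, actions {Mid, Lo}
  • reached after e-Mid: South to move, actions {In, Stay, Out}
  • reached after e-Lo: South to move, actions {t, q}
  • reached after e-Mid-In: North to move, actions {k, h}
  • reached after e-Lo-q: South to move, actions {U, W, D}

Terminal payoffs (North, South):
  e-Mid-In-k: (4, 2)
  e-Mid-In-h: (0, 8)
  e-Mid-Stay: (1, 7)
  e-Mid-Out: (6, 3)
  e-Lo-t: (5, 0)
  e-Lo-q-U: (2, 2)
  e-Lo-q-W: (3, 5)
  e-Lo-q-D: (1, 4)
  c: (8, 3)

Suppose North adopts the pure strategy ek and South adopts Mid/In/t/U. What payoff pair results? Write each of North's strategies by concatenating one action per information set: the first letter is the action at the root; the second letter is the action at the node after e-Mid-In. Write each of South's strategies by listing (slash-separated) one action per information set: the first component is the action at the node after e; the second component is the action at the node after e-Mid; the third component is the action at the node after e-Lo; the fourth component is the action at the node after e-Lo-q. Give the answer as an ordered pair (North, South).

Trace the play path from the root:
  North plays e
  South plays Mid at [e]
  South plays In at [e-Mid]
  North plays k at [e-Mid-In]
→ terminal payoff (4, 2).
(South's choice at the node after e-Lo is never reached on this path, so it doesn't affect the outcome.)

(4, 2)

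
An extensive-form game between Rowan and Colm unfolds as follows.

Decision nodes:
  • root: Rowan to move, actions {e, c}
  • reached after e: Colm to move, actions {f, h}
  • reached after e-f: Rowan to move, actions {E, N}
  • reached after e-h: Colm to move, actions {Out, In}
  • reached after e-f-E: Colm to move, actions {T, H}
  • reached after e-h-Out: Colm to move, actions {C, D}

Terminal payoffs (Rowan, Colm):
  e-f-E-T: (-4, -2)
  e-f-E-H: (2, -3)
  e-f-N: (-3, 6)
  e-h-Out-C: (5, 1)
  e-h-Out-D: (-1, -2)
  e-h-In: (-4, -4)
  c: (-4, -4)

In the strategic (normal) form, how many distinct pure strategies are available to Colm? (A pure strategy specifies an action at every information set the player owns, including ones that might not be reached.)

16

Colm owns the node after e with actions {f, h} — two choices.
Colm owns the node after e-h with actions {Out, In} — two choices.
Colm owns the node after e-f-E with actions {T, H} — two choices.
Colm owns the node after e-h-Out with actions {C, D} — two choices.
A pure strategy fixes one action at each information set independently, so the count is the product 2 × 2 × 2 × 2 = 16.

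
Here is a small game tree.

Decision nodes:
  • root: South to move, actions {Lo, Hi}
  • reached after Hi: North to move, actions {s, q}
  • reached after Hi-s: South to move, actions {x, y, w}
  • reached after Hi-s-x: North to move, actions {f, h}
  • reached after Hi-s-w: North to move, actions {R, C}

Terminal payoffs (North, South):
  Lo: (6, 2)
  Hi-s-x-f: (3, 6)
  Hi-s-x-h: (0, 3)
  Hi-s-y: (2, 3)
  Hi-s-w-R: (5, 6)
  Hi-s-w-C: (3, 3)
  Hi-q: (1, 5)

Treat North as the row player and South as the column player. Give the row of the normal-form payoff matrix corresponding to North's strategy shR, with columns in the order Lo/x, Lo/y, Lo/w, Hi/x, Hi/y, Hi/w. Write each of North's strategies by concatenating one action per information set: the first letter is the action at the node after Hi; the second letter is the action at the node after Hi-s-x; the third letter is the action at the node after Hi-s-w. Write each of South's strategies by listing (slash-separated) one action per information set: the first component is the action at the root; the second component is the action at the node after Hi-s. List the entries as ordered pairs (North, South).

vs Lo/x: South plays Lo → (6, 2)
vs Lo/y: South plays Lo → (6, 2)
vs Lo/w: South plays Lo → (6, 2)
vs Hi/x: South plays Hi → North plays s at [Hi] → South plays x at [Hi-s] → North plays h at [Hi-s-x] → (0, 3)
vs Hi/y: South plays Hi → North plays s at [Hi] → South plays y at [Hi-s] → (2, 3)
vs Hi/w: South plays Hi → North plays s at [Hi] → South plays w at [Hi-s] → North plays R at [Hi-s-w] → (5, 6)

(6,2) (6,2) (6,2) (0,3) (2,3) (5,6)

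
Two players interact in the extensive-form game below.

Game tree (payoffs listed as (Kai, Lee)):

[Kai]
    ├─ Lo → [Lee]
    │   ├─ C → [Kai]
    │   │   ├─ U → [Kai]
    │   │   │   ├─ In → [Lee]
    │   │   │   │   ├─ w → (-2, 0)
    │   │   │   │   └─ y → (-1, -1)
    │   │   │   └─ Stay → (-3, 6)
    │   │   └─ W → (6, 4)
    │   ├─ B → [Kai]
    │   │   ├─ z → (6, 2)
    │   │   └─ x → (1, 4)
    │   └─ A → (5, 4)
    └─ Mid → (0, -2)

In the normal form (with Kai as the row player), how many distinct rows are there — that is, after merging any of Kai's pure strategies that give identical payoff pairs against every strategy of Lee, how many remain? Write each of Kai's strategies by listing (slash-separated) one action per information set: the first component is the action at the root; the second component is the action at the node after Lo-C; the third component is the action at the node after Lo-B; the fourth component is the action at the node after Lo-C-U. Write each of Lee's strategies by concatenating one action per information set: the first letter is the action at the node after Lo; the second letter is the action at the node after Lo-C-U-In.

7

Kai has 16 pure strategies: Lo/U/z/In, Lo/U/z/Stay, Lo/U/x/In, Lo/U/x/Stay, Lo/W/z/In, Lo/W/z/Stay, Lo/W/x/In, Lo/W/x/Stay, Mid/U/z/In, Mid/U/z/Stay, Mid/U/x/In, Mid/U/x/Stay, Mid/W/z/In, Mid/W/z/Stay, Mid/W/x/In, Mid/W/x/Stay. Columns: Cw, Cy, Bw, By, Aw, Ay.
{Lo/U/z/In} → row (-2,0) (-1,-1) (6,2) (6,2) (5,4) (5,4)
{Lo/U/z/Stay} → row (-3,6) (-3,6) (6,2) (6,2) (5,4) (5,4)
{Lo/U/x/In} → row (-2,0) (-1,-1) (1,4) (1,4) (5,4) (5,4)
{Lo/U/x/Stay} → row (-3,6) (-3,6) (1,4) (1,4) (5,4) (5,4)
{Lo/W/z/In, Lo/W/z/Stay} → row (6,4) (6,4) (6,2) (6,2) (5,4) (5,4)
{Lo/W/x/In, Lo/W/x/Stay} → row (6,4) (6,4) (1,4) (1,4) (5,4) (5,4)
{Mid/U/z/In, Mid/U/z/Stay, Mid/U/x/In, Mid/U/x/Stay, Mid/W/z/In, Mid/W/z/Stay, Mid/W/x/In, Mid/W/x/Stay} → row (0,-2) (0,-2) (0,-2) (0,-2) (0,-2) (0,-2)
That's 7 distinct rows out of 16 strategies.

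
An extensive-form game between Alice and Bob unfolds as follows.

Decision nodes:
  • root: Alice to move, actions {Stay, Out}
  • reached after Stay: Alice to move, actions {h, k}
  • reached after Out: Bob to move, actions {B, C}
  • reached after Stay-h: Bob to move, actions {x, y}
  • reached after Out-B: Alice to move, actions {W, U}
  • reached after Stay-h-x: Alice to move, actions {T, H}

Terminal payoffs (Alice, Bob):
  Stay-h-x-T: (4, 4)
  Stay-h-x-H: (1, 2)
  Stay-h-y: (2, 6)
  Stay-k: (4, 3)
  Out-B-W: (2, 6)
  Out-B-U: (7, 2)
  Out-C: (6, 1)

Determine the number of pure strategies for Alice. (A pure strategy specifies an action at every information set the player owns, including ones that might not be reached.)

16

Alice owns the root with actions {Stay, Out} — two choices.
Alice owns the node after Stay with actions {h, k} — two choices.
Alice owns the node after Out-B with actions {W, U} — two choices.
Alice owns the node after Stay-h-x with actions {T, H} — two choices.
A pure strategy fixes one action at each information set independently, so the count is the product 2 × 2 × 2 × 2 = 16.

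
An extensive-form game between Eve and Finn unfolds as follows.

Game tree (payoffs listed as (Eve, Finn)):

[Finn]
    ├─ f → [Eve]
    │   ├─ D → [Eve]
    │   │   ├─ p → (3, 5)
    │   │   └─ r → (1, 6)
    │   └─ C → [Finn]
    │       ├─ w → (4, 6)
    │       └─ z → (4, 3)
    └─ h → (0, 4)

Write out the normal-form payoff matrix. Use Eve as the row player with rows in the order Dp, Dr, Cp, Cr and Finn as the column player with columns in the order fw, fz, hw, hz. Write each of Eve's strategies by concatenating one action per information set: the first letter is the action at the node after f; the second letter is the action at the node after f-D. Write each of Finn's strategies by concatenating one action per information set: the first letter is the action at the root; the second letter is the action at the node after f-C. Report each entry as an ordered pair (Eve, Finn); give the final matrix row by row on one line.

Dp: (3,5) (3,5) (0,4) (0,4) | Dr: (1,6) (1,6) (0,4) (0,4) | Cp: (4,6) (4,3) (0,4) (0,4) | Cr: (4,6) (4,3) (0,4) (0,4)

           fw       fz       hw       hz
  Dp    (3,5)    (3,5)    (0,4)    (0,4)
  Dr    (1,6)    (1,6)    (0,4)    (0,4)
  Cp    (4,6)    (4,3)    (0,4)    (0,4)
  Cr    (4,6)    (4,3)    (0,4)    (0,4)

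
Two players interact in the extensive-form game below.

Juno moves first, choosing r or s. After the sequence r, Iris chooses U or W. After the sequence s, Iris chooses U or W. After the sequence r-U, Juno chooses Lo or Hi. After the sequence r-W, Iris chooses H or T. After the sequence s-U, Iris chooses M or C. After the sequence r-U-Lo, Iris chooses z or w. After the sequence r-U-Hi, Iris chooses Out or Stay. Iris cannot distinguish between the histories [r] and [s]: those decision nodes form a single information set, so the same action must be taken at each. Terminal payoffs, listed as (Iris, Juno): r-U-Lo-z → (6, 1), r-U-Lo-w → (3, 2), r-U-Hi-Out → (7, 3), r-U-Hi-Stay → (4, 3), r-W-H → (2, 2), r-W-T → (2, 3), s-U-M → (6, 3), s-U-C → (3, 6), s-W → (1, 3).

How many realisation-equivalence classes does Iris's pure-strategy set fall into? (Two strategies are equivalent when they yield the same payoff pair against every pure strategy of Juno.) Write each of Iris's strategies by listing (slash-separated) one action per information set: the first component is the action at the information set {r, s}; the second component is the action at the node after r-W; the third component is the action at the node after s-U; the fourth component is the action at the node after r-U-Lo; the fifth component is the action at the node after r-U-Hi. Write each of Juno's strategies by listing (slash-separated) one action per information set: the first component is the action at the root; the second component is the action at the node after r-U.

Iris has 32 pure strategies: U/H/M/z/Out, U/H/M/z/Stay, U/H/M/w/Out, U/H/M/w/Stay, U/H/C/z/Out, U/H/C/z/Stay, U/H/C/w/Out, U/H/C/w/Stay, U/T/M/z/Out, U/T/M/z/Stay, U/T/M/w/Out, U/T/M/w/Stay, U/T/C/z/Out, U/T/C/z/Stay, U/T/C/w/Out, U/T/C/w/Stay, W/H/M/z/Out, W/H/M/z/Stay, W/H/M/w/Out, W/H/M/w/Stay, W/H/C/z/Out, W/H/C/z/Stay, W/H/C/w/Out, W/H/C/w/Stay, W/T/M/z/Out, W/T/M/z/Stay, W/T/M/w/Out, W/T/M/w/Stay, W/T/C/z/Out, W/T/C/z/Stay, W/T/C/w/Out, W/T/C/w/Stay. Columns: r/Lo, r/Hi, s/Lo, s/Hi.
{U/H/M/z/Out, U/T/M/z/Out} → row (6,1) (7,3) (6,3) (6,3)
{U/H/M/z/Stay, U/T/M/z/Stay} → row (6,1) (4,3) (6,3) (6,3)
{U/H/M/w/Out, U/T/M/w/Out} → row (3,2) (7,3) (6,3) (6,3)
{U/H/M/w/Stay, U/T/M/w/Stay} → row (3,2) (4,3) (6,3) (6,3)
{U/H/C/z/Out, U/T/C/z/Out} → row (6,1) (7,3) (3,6) (3,6)
{U/H/C/z/Stay, U/T/C/z/Stay} → row (6,1) (4,3) (3,6) (3,6)
{U/H/C/w/Out, U/T/C/w/Out} → row (3,2) (7,3) (3,6) (3,6)
{U/H/C/w/Stay, U/T/C/w/Stay} → row (3,2) (4,3) (3,6) (3,6)
{W/H/M/z/Out, W/H/M/z/Stay, W/H/M/w/Out, W/H/M/w/Stay, W/H/C/z/Out, W/H/C/z/Stay, W/H/C/w/Out, W/H/C/w/Stay} → row (2,2) (2,2) (1,3) (1,3)
{W/T/M/z/Out, W/T/M/z/Stay, W/T/M/w/Out, W/T/M/w/Stay, W/T/C/z/Out, W/T/C/z/Stay, W/T/C/w/Out, W/T/C/w/Stay} → row (2,3) (2,3) (1,3) (1,3)
That's 10 distinct rows out of 32 strategies.

10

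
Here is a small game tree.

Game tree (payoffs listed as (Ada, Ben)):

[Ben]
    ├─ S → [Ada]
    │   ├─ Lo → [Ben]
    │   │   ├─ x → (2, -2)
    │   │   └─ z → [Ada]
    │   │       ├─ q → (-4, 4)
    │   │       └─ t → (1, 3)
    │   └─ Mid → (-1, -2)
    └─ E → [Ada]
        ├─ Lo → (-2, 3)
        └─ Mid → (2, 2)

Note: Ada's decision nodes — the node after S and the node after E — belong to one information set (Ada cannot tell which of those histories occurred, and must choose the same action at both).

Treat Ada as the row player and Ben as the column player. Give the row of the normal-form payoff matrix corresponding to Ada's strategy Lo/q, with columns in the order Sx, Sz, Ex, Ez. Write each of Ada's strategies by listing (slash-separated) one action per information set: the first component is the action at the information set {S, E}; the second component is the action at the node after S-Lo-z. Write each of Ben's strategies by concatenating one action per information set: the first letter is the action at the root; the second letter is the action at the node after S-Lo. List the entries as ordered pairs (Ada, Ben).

vs Sx: Ben plays S → Ada plays Lo at [S] → Ben plays x at [S-Lo] → (2, -2)
vs Sz: Ben plays S → Ada plays Lo at [S] → Ben plays z at [S-Lo] → Ada plays q at [S-Lo-z] → (-4, 4)
vs Ex: Ben plays E → Ada plays Lo at [E] → (-2, 3)
vs Ez: Ben plays E → Ada plays Lo at [E] → (-2, 3)

(2,-2) (-4,4) (-2,3) (-2,3)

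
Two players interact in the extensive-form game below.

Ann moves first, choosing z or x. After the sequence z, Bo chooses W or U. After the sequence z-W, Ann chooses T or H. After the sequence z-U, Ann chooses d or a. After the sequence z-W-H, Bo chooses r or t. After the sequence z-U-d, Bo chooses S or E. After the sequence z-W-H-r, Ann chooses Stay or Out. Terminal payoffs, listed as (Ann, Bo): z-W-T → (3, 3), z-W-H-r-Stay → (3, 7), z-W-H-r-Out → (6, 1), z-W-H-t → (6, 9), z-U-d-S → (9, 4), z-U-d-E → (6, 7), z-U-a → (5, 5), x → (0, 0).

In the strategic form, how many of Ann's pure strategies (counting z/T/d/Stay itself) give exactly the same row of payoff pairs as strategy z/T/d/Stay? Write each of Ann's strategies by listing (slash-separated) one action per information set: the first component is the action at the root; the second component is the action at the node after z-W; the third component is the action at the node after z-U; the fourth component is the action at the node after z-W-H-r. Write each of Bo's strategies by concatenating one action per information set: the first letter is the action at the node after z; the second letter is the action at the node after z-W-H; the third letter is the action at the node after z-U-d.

2

Row for z/T/d/Stay (columns WrS, WrE, WtS, WtE, UrS, UrE, UtS, UtE): (3,3) (3,3) (3,3) (3,3) (9,4) (6,7) (9,4) (6,7).
Under z/T/d/Stay, Ann's choice at the node after z-W-H-r can never be reached regardless of what Bo does, so varying those choices leaves every outcome unchanged.
Holding the reachable choices fixed and varying the unreachable one freely already gives 2 equivalent strategies.
No other strategy reproduces this row, so those 2 are the full class: z/T/d/Stay, z/T/d/Out.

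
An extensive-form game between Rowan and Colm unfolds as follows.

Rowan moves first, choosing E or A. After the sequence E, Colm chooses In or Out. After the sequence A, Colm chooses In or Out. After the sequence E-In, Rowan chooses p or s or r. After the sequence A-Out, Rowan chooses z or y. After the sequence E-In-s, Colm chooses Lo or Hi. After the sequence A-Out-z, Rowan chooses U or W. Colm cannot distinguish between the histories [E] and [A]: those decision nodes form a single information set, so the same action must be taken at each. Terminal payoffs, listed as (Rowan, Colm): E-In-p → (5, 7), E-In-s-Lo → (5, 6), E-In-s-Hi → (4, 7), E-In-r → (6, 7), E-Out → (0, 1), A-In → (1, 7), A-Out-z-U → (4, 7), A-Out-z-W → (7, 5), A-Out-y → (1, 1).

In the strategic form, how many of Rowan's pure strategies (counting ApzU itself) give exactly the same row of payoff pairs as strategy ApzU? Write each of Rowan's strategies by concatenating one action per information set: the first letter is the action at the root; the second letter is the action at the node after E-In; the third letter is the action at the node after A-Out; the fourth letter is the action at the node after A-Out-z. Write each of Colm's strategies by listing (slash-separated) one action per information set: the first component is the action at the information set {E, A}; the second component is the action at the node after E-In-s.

Row for ApzU (columns In/Lo, In/Hi, Out/Lo, Out/Hi): (1,7) (1,7) (4,7) (4,7).
Under ApzU, Rowan's choice at the node after E-In can never be reached regardless of what Colm does, so varying those choices leaves every outcome unchanged.
Holding the reachable choices fixed and varying the unreachable one freely already gives 3 equivalent strategies.
No other strategy reproduces this row, so those 3 are the full class: ApzU, AszU, ArzU.

3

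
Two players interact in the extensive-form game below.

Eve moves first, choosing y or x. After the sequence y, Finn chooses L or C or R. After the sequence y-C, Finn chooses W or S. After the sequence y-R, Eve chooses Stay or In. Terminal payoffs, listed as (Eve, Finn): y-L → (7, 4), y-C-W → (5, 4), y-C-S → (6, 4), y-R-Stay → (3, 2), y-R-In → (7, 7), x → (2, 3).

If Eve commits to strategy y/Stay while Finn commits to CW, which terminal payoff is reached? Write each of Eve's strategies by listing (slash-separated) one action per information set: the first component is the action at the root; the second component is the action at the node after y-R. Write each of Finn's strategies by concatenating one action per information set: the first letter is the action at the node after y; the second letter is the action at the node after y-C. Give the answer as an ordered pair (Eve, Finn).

Trace the play path from the root:
  Eve plays y
  Finn plays C at [y]
  Finn plays W at [y-C]
→ terminal payoff (5, 4).
(Eve's choice at the node after y-R is never reached on this path, so it doesn't affect the outcome.)

(5, 4)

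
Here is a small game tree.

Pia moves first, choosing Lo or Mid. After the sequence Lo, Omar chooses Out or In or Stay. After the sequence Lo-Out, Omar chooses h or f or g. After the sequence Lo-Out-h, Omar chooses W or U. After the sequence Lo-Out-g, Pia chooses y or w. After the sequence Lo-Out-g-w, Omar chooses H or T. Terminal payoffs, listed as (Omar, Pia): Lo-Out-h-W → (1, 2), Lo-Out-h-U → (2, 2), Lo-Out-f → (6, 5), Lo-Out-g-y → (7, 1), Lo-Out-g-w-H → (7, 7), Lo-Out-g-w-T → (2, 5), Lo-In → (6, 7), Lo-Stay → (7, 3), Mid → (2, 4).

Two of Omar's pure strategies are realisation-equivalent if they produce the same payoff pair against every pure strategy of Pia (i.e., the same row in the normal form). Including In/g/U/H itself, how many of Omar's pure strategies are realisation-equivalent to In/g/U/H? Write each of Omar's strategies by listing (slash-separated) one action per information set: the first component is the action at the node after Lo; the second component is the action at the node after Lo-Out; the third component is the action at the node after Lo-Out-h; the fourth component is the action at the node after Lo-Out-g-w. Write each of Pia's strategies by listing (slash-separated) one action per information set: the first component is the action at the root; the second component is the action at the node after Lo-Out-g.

Row for In/g/U/H (columns Lo/y, Lo/w, Mid/y, Mid/w): (6,7) (6,7) (2,4) (2,4).
Under In/g/U/H, Omar's choice at the node after Lo-Out and at the node after Lo-Out-h and at the node after Lo-Out-g-w can never be reached regardless of what Pia does, so varying those choices leaves every outcome unchanged.
Holding the reachable choices fixed and varying the unreachable ones freely already gives 3 × 2 × 2 = 12 equivalent strategies.
No other strategy reproduces this row, so those 12 are the full class: In/h/W/H, In/h/W/T, In/h/U/H, In/h/U/T, In/f/W/H, In/f/W/T, In/f/U/H, In/f/U/T, In/g/W/H, In/g/W/T, In/g/U/H, In/g/U/T.

12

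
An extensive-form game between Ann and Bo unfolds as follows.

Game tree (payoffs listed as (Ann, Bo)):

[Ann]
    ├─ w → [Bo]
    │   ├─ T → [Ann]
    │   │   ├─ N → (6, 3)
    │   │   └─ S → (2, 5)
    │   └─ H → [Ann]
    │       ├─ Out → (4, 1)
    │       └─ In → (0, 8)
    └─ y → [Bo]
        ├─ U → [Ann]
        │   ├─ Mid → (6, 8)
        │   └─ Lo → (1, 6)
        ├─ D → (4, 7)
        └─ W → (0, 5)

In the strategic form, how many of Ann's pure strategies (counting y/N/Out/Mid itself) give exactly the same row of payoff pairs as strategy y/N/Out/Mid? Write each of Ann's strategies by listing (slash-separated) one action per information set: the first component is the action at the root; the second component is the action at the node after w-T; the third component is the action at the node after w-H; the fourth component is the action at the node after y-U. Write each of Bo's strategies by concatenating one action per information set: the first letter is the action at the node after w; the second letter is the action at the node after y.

4

Row for y/N/Out/Mid (columns TU, TD, TW, HU, HD, HW): (6,8) (4,7) (0,5) (6,8) (4,7) (0,5).
Under y/N/Out/Mid, Ann's choice at the node after w-T and at the node after w-H can never be reached regardless of what Bo does, so varying those choices leaves every outcome unchanged.
Holding the reachable choices fixed and varying the unreachable ones freely already gives 2 × 2 = 4 equivalent strategies.
No other strategy reproduces this row, so those 4 are the full class: y/N/Out/Mid, y/N/In/Mid, y/S/Out/Mid, y/S/In/Mid.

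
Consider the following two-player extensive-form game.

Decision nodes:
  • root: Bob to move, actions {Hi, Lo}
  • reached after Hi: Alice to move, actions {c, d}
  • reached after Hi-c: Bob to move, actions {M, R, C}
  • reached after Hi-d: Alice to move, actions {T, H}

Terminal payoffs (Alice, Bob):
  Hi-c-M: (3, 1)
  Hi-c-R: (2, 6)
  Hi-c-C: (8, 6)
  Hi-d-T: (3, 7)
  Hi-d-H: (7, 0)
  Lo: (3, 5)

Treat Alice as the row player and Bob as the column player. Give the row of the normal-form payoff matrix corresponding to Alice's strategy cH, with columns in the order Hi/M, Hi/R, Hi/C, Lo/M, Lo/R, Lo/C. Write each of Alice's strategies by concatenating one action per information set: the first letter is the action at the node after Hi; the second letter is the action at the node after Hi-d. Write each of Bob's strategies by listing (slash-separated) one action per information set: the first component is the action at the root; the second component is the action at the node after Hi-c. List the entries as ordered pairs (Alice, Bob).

vs Hi/M: Bob plays Hi → Alice plays c at [Hi] → Bob plays M at [Hi-c] → (3, 1)
vs Hi/R: Bob plays Hi → Alice plays c at [Hi] → Bob plays R at [Hi-c] → (2, 6)
vs Hi/C: Bob plays Hi → Alice plays c at [Hi] → Bob plays C at [Hi-c] → (8, 6)
vs Lo/M: Bob plays Lo → (3, 5)
vs Lo/R: Bob plays Lo → (3, 5)
vs Lo/C: Bob plays Lo → (3, 5)

(3,1) (2,6) (8,6) (3,5) (3,5) (3,5)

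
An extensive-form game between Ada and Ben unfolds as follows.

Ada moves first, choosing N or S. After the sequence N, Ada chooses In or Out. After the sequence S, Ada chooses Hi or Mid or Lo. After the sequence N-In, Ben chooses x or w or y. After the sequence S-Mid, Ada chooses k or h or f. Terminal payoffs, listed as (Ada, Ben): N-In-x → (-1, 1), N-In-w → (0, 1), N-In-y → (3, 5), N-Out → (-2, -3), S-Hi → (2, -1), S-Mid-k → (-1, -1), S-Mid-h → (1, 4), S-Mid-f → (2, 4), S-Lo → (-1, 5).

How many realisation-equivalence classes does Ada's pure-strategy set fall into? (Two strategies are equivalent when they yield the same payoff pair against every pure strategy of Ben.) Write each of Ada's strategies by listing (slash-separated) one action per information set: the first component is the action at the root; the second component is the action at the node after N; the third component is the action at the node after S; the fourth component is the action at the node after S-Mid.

Ada has 36 pure strategies: N/In/Hi/k, N/In/Hi/h, N/In/Hi/f, N/In/Mid/k, N/In/Mid/h, N/In/Mid/f, N/In/Lo/k, N/In/Lo/h, N/In/Lo/f, N/Out/Hi/k, N/Out/Hi/h, N/Out/Hi/f, N/Out/Mid/k, N/Out/Mid/h, N/Out/Mid/f, N/Out/Lo/k, N/Out/Lo/h, N/Out/Lo/f, S/In/Hi/k, S/In/Hi/h, S/In/Hi/f, S/In/Mid/k, S/In/Mid/h, S/In/Mid/f, S/In/Lo/k, S/In/Lo/h, S/In/Lo/f, S/Out/Hi/k, S/Out/Hi/h, S/Out/Hi/f, S/Out/Mid/k, S/Out/Mid/h, S/Out/Mid/f, S/Out/Lo/k, S/Out/Lo/h, S/Out/Lo/f. Columns: x, w, y.
{N/In/Hi/k, N/In/Hi/h, N/In/Hi/f, N/In/Mid/k, N/In/Mid/h, N/In/Mid/f, N/In/Lo/k, N/In/Lo/h, N/In/Lo/f} → row (-1,1) (0,1) (3,5)
{N/Out/Hi/k, N/Out/Hi/h, N/Out/Hi/f, N/Out/Mid/k, N/Out/Mid/h, N/Out/Mid/f, N/Out/Lo/k, N/Out/Lo/h, N/Out/Lo/f} → row (-2,-3) (-2,-3) (-2,-3)
{S/In/Hi/k, S/In/Hi/h, S/In/Hi/f, S/Out/Hi/k, S/Out/Hi/h, S/Out/Hi/f} → row (2,-1) (2,-1) (2,-1)
{S/In/Mid/k, S/Out/Mid/k} → row (-1,-1) (-1,-1) (-1,-1)
{S/In/Mid/h, S/Out/Mid/h} → row (1,4) (1,4) (1,4)
{S/In/Mid/f, S/Out/Mid/f} → row (2,4) (2,4) (2,4)
{S/In/Lo/k, S/In/Lo/h, S/In/Lo/f, S/Out/Lo/k, S/Out/Lo/h, S/Out/Lo/f} → row (-1,5) (-1,5) (-1,5)
That's 7 distinct rows out of 36 strategies.

7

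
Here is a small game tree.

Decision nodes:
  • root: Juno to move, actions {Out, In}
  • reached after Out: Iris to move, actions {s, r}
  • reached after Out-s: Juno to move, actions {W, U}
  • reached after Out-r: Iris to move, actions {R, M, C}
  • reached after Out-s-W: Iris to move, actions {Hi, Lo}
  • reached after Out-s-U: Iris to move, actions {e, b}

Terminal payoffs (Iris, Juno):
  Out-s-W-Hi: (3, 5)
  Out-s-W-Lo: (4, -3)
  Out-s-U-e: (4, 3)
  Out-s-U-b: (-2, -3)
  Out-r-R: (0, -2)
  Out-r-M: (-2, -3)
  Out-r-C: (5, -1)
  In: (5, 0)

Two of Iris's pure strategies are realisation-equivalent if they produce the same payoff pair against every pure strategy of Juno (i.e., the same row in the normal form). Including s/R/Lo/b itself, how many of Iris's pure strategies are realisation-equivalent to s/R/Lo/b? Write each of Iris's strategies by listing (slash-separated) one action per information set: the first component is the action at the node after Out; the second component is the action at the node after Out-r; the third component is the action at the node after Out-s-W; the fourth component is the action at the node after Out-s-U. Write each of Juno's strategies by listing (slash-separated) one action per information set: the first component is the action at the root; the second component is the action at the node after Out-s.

3

Row for s/R/Lo/b (columns Out/W, Out/U, In/W, In/U): (4,-3) (-2,-3) (5,0) (5,0).
Under s/R/Lo/b, Iris's choice at the node after Out-r can never be reached regardless of what Juno does, so varying those choices leaves every outcome unchanged.
Holding the reachable choices fixed and varying the unreachable one freely already gives 3 equivalent strategies.
No other strategy reproduces this row, so those 3 are the full class: s/R/Lo/b, s/M/Lo/b, s/C/Lo/b.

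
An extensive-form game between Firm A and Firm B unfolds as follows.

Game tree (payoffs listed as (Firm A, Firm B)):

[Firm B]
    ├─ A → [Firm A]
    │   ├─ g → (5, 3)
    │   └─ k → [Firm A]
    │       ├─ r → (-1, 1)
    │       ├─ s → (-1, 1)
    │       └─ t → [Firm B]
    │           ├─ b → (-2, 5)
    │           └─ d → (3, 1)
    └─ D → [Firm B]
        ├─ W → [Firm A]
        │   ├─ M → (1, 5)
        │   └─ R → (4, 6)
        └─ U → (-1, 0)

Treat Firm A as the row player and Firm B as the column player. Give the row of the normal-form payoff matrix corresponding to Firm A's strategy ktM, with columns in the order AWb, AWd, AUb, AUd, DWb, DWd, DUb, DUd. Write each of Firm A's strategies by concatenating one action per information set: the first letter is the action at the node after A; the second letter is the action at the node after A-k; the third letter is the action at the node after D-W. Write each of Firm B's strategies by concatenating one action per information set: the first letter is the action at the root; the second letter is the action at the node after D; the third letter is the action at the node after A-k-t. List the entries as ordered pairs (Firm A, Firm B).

vs AWb: Firm B plays A → Firm A plays k at [A] → Firm A plays t at [A-k] → Firm B plays b at [A-k-t] → (-2, 5)
vs AWd: Firm B plays A → Firm A plays k at [A] → Firm A plays t at [A-k] → Firm B plays d at [A-k-t] → (3, 1)
vs AUb: Firm B plays A → Firm A plays k at [A] → Firm A plays t at [A-k] → Firm B plays b at [A-k-t] → (-2, 5)
vs AUd: Firm B plays A → Firm A plays k at [A] → Firm A plays t at [A-k] → Firm B plays d at [A-k-t] → (3, 1)
vs DWb: Firm B plays D → Firm B plays W at [D] → Firm A plays M at [D-W] → (1, 5)
vs DWd: Firm B plays D → Firm B plays W at [D] → Firm A plays M at [D-W] → (1, 5)
vs DUb: Firm B plays D → Firm B plays U at [D] → (-1, 0)
vs DUd: Firm B plays D → Firm B plays U at [D] → (-1, 0)

(-2,5) (3,1) (-2,5) (3,1) (1,5) (1,5) (-1,0) (-1,0)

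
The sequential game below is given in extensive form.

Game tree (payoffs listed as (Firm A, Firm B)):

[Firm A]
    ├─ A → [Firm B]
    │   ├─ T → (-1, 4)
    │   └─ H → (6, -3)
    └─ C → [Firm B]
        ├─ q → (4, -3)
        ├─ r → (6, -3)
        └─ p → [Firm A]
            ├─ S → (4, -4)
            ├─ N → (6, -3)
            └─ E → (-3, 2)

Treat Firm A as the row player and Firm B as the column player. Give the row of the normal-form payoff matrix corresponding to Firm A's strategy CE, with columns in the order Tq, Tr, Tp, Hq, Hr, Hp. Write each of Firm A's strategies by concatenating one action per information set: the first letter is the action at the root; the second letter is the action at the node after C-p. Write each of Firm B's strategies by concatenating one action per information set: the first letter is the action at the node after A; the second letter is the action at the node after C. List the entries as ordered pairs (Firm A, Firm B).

vs Tq: Firm A plays C → Firm B plays q at [C] → (4, -3)
vs Tr: Firm A plays C → Firm B plays r at [C] → (6, -3)
vs Tp: Firm A plays C → Firm B plays p at [C] → Firm A plays E at [C-p] → (-3, 2)
vs Hq: Firm A plays C → Firm B plays q at [C] → (4, -3)
vs Hr: Firm A plays C → Firm B plays r at [C] → (6, -3)
vs Hp: Firm A plays C → Firm B plays p at [C] → Firm A plays E at [C-p] → (-3, 2)

(4,-3) (6,-3) (-3,2) (4,-3) (6,-3) (-3,2)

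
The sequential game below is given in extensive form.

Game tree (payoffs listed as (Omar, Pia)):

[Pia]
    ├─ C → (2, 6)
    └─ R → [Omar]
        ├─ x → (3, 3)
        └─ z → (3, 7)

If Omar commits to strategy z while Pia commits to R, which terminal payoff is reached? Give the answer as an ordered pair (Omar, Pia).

Trace the play path from the root:
  Pia plays R
  Omar plays z at [R]
→ terminal payoff (3, 7).

(3, 7)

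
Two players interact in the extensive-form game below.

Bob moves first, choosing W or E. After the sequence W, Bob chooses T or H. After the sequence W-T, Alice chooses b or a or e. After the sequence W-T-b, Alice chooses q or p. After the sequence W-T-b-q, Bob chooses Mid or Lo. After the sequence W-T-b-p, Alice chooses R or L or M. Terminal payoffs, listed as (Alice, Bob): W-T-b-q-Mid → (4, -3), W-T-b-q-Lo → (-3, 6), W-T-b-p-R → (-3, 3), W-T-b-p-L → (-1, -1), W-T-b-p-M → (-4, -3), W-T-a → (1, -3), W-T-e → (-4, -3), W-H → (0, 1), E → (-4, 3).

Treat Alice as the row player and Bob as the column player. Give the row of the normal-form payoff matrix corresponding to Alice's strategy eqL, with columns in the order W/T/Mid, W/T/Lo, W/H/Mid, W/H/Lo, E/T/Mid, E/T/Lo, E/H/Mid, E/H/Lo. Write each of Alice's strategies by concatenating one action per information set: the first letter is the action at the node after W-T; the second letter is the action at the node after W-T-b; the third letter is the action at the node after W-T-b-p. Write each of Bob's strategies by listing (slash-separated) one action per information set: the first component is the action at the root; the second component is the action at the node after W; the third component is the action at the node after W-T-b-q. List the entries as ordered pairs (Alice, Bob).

(-4,-3) (-4,-3) (0,1) (0,1) (-4,3) (-4,3) (-4,3) (-4,3)

vs W/T/Mid: Bob plays W → Bob plays T at [W] → Alice plays e at [W-T] → (-4, -3)
vs W/T/Lo: Bob plays W → Bob plays T at [W] → Alice plays e at [W-T] → (-4, -3)
vs W/H/Mid: Bob plays W → Bob plays H at [W] → (0, 1)
vs W/H/Lo: Bob plays W → Bob plays H at [W] → (0, 1)
vs E/T/Mid: Bob plays E → (-4, 3)
vs E/T/Lo: Bob plays E → (-4, 3)
vs E/H/Mid: Bob plays E → (-4, 3)
vs E/H/Lo: Bob plays E → (-4, 3)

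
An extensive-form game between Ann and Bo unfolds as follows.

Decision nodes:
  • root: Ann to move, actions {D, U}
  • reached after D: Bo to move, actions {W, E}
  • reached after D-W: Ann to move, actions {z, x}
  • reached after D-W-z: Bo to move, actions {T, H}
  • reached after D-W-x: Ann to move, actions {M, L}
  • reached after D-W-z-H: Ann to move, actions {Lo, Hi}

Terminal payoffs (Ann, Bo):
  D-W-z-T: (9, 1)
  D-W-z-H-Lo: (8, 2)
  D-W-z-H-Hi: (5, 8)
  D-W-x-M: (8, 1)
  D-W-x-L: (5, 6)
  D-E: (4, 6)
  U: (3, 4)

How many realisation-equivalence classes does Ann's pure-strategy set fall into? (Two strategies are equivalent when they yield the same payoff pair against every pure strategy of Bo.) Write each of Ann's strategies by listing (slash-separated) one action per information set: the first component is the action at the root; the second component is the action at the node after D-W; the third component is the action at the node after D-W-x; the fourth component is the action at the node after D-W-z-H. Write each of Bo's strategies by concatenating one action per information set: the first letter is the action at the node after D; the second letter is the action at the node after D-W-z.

Ann has 16 pure strategies: D/z/M/Lo, D/z/M/Hi, D/z/L/Lo, D/z/L/Hi, D/x/M/Lo, D/x/M/Hi, D/x/L/Lo, D/x/L/Hi, U/z/M/Lo, U/z/M/Hi, U/z/L/Lo, U/z/L/Hi, U/x/M/Lo, U/x/M/Hi, U/x/L/Lo, U/x/L/Hi. Columns: WT, WH, ET, EH.
{D/z/M/Lo, D/z/L/Lo} → row (9,1) (8,2) (4,6) (4,6)
{D/z/M/Hi, D/z/L/Hi} → row (9,1) (5,8) (4,6) (4,6)
{D/x/M/Lo, D/x/M/Hi} → row (8,1) (8,1) (4,6) (4,6)
{D/x/L/Lo, D/x/L/Hi} → row (5,6) (5,6) (4,6) (4,6)
{U/z/M/Lo, U/z/M/Hi, U/z/L/Lo, U/z/L/Hi, U/x/M/Lo, U/x/M/Hi, U/x/L/Lo, U/x/L/Hi} → row (3,4) (3,4) (3,4) (3,4)
That's 5 distinct rows out of 16 strategies.

5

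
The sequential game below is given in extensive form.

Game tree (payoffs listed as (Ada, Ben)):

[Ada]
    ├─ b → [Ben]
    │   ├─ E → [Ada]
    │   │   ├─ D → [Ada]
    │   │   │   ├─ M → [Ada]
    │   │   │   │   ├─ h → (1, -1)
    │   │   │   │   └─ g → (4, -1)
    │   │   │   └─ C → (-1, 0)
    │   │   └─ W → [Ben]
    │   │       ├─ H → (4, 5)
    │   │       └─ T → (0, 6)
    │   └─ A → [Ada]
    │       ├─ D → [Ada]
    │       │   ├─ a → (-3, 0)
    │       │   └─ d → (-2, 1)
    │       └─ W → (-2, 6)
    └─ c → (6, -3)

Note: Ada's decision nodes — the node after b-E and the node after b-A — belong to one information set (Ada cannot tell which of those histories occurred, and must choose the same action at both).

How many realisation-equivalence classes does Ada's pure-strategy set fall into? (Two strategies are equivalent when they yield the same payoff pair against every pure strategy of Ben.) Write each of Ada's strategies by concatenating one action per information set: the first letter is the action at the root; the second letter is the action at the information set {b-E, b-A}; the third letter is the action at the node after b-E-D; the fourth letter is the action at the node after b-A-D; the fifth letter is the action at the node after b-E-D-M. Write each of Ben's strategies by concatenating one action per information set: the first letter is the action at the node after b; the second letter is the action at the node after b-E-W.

Ada has 32 pure strategies: bDMah, bDMag, bDMdh, bDMdg, bDCah, bDCag, bDCdh, bDCdg, bWMah, bWMag, bWMdh, bWMdg, bWCah, bWCag, bWCdh, bWCdg, cDMah, cDMag, cDMdh, cDMdg, cDCah, cDCag, cDCdh, cDCdg, cWMah, cWMag, cWMdh, cWMdg, cWCah, cWCag, cWCdh, cWCdg. Columns: EH, ET, AH, AT.
{bDMah} → row (1,-1) (1,-1) (-3,0) (-3,0)
{bDMag} → row (4,-1) (4,-1) (-3,0) (-3,0)
{bDMdh} → row (1,-1) (1,-1) (-2,1) (-2,1)
{bDMdg} → row (4,-1) (4,-1) (-2,1) (-2,1)
{bDCah, bDCag} → row (-1,0) (-1,0) (-3,0) (-3,0)
{bDCdh, bDCdg} → row (-1,0) (-1,0) (-2,1) (-2,1)
{bWMah, bWMag, bWMdh, bWMdg, bWCah, bWCag, bWCdh, bWCdg} → row (4,5) (0,6) (-2,6) (-2,6)
{cDMah, cDMag, cDMdh, cDMdg, cDCah, cDCag, cDCdh, cDCdg, cWMah, cWMag, cWMdh, cWMdg, cWCah, cWCag, cWCdh, cWCdg} → row (6,-3) (6,-3) (6,-3) (6,-3)
That's 8 distinct rows out of 32 strategies.

8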